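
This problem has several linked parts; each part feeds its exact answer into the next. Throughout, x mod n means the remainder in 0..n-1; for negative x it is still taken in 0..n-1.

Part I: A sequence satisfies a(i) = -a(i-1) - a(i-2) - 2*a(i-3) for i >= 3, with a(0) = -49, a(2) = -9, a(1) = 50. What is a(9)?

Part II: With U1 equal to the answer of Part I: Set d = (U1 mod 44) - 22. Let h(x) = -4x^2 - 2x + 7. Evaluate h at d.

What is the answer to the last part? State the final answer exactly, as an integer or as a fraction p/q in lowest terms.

-203

Part I: a(3) = -1*(-9) - 1*(50) - 2*(-49) = 57; iterating: a(3)=57, a(4)=-148, a(5)=109, a(6)=-75, a(7)=262, a(8)=-405, a(9)=293; answer 293
Part II: U1 = 293; d = 7; -4*(7)^2 - 2*(7)^1 + 7 = (-196) + (-14) + (7) = -203; answer -203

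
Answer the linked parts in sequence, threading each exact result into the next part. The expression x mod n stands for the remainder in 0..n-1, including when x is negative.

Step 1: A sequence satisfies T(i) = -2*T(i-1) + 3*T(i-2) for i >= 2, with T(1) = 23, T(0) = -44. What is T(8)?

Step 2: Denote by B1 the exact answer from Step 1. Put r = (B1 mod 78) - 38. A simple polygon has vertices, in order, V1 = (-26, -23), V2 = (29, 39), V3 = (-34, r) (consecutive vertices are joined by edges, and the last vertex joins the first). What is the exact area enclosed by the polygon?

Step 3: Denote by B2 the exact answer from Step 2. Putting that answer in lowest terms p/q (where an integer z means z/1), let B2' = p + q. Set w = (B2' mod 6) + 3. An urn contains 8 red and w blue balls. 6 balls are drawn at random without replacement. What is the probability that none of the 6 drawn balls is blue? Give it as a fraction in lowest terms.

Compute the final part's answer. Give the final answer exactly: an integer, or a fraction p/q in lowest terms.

1/286

Step 1: T(2) = -2*(23) + 3*(-44) = -178; iterating: T(2)=-178, T(3)=425, T(4)=-1384, T(5)=4043, T(6)=-12238, T(7)=36605, T(8)=-109924; answer -109924
Step 2: B1 = -109924; r = 18; cross terms: (-26*39 - 29*-23)=-347, (29*18 - -34*39)=1848, (-34*-23 - -26*18)=1250; twice the area = |2751| = 2751; area = 2751/2; answer 2751/2
Step 3: B2 = 2751/2; threaded value p + q = 2753; w = 8; total draws C(16,6) = 8008; favorable C(8,6) = 28; P = 1/286; answer 1/286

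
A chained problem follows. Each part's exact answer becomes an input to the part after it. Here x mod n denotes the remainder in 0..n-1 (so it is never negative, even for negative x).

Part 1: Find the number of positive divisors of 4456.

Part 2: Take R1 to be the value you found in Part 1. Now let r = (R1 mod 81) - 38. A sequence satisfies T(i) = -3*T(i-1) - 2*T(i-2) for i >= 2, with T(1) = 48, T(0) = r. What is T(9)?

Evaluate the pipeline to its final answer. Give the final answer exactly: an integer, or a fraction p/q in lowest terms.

9228

Part 1: 4456 = 2^3 * 557; number of divisors = (3+1) * (1+1) = 8; answer 8
Part 2: R1 = 8; r = -30; T(2) = -3*(48) - 2*(-30) = -84; iterating: T(2)=-84, T(3)=156, T(4)=-300, T(5)=588, T(6)=-1164, T(7)=2316, T(8)=-4620, T(9)=9228; answer 9228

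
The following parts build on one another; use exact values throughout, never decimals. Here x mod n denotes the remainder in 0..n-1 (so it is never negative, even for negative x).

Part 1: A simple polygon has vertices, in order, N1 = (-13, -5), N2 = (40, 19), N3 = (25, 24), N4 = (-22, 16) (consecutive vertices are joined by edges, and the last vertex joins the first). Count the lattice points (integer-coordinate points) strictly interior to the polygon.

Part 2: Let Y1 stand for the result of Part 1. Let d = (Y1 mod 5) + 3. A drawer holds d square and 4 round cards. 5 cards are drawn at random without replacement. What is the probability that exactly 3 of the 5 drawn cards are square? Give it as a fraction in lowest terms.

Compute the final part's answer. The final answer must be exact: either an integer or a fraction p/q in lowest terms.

10/21

Part 1: cross terms: (-13*19 - 40*-5)=-47, (40*24 - 25*19)=485, (25*16 - -22*24)=928, (-22*-5 - -13*16)=318; twice the area = |1684| = 1684; area = 842; boundary points = 1 + 5 + 1 + 3 = 10; strictly interior points = area - boundary/2 + 1 = 838; answer 838
Part 2: Y1 = 838; d = 6; total draws C(10,5) = 252; favorable C(6,3)*C(4,2) = 120; P = 10/21; answer 10/21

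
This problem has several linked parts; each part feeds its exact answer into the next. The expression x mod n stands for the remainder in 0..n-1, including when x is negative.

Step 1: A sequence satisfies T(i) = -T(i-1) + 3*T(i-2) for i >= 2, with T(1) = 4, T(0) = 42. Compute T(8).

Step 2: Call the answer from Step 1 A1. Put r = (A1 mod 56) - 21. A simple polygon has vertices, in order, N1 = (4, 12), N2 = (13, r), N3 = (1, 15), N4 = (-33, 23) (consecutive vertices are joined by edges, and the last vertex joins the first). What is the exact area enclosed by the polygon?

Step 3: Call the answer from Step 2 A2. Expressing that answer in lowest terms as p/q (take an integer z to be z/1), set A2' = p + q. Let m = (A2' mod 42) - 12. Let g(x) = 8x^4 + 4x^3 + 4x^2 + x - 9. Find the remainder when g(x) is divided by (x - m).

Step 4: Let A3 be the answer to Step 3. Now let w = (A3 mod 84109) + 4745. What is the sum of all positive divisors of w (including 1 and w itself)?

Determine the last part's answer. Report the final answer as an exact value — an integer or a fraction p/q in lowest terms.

Step 1: T(2) = -1*(4) + 3*(42) = 122; iterating: T(2)=122, T(3)=-110, T(4)=476, T(5)=-806, T(6)=2234, T(7)=-4652, T(8)=11354; answer 11354
Step 2: A1 = 11354; r = 21; cross terms: (4*21 - 13*12)=-72, (13*15 - 1*21)=174, (1*23 - -33*15)=518, (-33*12 - 4*23)=-488; twice the area = |132| = 132; area = 66; answer 66
Step 3: A2 = 66; threaded value p + q = 67; m = 13; remainder = value at the root: 8*(13)^4 + 4*(13)^3 + 4*(13)^2 + 1*(13)^1 - 9 = (228488) + (8788) + (676) + (13) + (-9) = 237956; answer 237956
Step 4: A3 = 237956; w = 74483; 74483 = 211 * 353; sigma = (1 + 211) * (1 + 353) = 212 * 354 = 75048; answer 75048

75048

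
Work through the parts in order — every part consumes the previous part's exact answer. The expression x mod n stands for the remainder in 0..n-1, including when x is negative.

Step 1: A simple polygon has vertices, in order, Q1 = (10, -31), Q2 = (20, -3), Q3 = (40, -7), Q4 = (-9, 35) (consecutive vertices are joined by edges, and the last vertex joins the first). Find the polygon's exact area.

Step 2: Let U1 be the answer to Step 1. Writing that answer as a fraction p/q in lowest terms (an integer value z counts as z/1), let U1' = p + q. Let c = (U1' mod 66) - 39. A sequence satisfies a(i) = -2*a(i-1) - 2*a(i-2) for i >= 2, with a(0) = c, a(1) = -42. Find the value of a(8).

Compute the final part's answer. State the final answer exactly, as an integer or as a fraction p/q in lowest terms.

Step 1: cross terms: (10*-3 - 20*-31)=590, (20*-7 - 40*-3)=-20, (40*35 - -9*-7)=1337, (-9*-31 - 10*35)=-71; twice the area = |1836| = 1836; area = 918; answer 918
Step 2: U1 = 918; threaded value p + q = 919; c = 22; a(2) = -2*(-42) - 2*(22) = 40; iterating: a(2)=40, a(3)=4, a(4)=-88, a(5)=168, a(6)=-160, a(7)=-16, a(8)=352; answer 352

352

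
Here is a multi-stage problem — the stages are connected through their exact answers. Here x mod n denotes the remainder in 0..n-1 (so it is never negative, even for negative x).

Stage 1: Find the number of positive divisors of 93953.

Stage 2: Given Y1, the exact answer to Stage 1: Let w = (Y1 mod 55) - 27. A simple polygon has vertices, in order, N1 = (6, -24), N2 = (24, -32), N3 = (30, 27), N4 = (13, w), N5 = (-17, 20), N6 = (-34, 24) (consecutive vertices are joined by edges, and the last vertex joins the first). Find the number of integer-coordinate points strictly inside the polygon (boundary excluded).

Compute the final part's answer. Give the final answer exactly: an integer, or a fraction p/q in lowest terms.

Stage 1: 93953 = 47 * 1999; number of divisors = (1+1) * (1+1) = 4; answer 4
Stage 2: Y1 = 4; w = -23; cross terms: (6*-32 - 24*-24)=384, (24*27 - 30*-32)=1608, (30*-23 - 13*27)=-1041, (13*20 - -17*-23)=-131, (-17*24 - -34*20)=272, (-34*-24 - 6*24)=672; twice the area = |1764| = 1764; area = 882; boundary points = 2 + 1 + 1 + 1 + 1 + 8 = 14; strictly interior points = area - boundary/2 + 1 = 876; answer 876

876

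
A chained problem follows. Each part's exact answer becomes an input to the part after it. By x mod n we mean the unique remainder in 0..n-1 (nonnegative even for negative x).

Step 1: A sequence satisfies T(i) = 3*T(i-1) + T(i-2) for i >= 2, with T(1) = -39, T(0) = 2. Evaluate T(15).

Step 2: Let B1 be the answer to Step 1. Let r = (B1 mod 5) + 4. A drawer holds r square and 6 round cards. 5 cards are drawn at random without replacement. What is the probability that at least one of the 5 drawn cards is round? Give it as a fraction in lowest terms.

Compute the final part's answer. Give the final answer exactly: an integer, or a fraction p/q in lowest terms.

Step 1: T(2) = 3*(-39) + 1*(2) = -115; iterating: T(2)=-115, T(3)=-384, T(4)=-1267, T(5)=-4185, T(6)=-13822, T(7)=-45651, T(8)=-150775, T(9)=-497976, T(10)=-1644703, T(11)=-5432085, T(12)=-17940958, T(13)=-59254959, T(14)=-195705835, T(15)=-646372464; answer -646372464
Step 2: B1 = -646372464; r = 5; total draws C(11,5) = 462; complement C(5,5) = 1; favorable 462 - 1 = 461; P = 461/462; answer 461/462

461/462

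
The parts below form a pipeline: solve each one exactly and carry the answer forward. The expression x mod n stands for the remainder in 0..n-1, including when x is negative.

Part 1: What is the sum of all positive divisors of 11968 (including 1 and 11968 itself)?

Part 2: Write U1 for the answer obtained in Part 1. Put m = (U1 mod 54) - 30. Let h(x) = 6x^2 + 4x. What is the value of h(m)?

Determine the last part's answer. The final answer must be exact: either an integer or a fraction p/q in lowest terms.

Part 1: 11968 = 2^6 * 11 * 17; sigma = (1 + 2 + 4 + 8 + 16 + 32 + 64) * (1 + 11) * (1 + 17) = 127 * 12 * 18 = 27432; answer 27432
Part 2: U1 = 27432; m = -30; 6*(-30)^2 + 4*(-30)^1 = (5400) + (-120) = 5280; answer 5280

5280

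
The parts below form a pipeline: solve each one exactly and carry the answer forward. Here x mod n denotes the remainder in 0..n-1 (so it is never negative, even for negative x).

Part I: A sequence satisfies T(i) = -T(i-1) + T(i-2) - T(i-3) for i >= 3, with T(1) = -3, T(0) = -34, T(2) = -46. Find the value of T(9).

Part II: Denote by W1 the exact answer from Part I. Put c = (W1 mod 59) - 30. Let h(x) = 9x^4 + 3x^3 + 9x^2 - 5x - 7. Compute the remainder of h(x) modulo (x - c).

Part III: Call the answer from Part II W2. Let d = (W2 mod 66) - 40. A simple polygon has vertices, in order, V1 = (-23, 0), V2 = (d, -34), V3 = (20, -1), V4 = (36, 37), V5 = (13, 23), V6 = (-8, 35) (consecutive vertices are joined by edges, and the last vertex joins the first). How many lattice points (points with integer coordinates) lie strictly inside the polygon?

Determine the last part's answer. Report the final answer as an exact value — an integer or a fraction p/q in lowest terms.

2005

Part I: T(3) = -1*(-46) + 1*(-3) - 1*(-34) = 77; iterating: T(3)=77, T(4)=-120, T(5)=243, T(6)=-440, T(7)=803, T(8)=-1486, T(9)=2729; answer 2729
Part II: W1 = 2729; c = -15; remainder = value at the root: 9*(-15)^4 + 3*(-15)^3 + 9*(-15)^2 - 5*(-15)^1 - 7 = (455625) + (-10125) + (2025) + (75) + (-7) = 447593; answer 447593
Part III: W2 = 447593; d = 7; cross terms: (-23*-34 - 7*0)=782, (7*-1 - 20*-34)=673, (20*37 - 36*-1)=776, (36*23 - 13*37)=347, (13*35 - -8*23)=639, (-8*0 - -23*35)=805; twice the area = |4022| = 4022; area = 2011; boundary points = 2 + 1 + 2 + 1 + 3 + 5 = 14; strictly interior points = area - boundary/2 + 1 = 2005; answer 2005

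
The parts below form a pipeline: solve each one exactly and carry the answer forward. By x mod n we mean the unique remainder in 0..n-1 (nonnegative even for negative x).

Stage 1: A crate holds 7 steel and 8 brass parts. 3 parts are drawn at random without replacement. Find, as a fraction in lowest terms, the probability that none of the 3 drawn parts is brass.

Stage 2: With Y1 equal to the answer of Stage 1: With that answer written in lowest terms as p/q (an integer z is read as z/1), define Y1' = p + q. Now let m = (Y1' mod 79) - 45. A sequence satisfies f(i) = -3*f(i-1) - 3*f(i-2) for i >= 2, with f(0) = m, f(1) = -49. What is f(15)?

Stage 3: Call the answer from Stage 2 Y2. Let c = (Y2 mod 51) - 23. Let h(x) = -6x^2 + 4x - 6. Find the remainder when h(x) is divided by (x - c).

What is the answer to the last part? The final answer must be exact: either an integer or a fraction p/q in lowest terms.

-8

Stage 1: total draws C(15,3) = 455; favorable C(7,3) = 35; P = 1/13; answer 1/13
Stage 2: Y1 = 1/13; threaded value p + q = 14; m = -31; f(2) = -3*(-49) - 3*(-31) = 240; iterating: f(2)=240, f(3)=-573, f(4)=999, f(5)=-1278, f(6)=837, f(7)=1323, f(8)=-6480, f(9)=15471, f(10)=-26973, f(11)=34506, f(12)=-22599, f(13)=-35721, f(14)=174960, f(15)=-417717; answer -417717
Stage 3: Y2 = -417717; c = 1; remainder = value at the root: -6*(1)^2 + 4*(1)^1 - 6 = (-6) + (4) + (-6) = -8; answer -8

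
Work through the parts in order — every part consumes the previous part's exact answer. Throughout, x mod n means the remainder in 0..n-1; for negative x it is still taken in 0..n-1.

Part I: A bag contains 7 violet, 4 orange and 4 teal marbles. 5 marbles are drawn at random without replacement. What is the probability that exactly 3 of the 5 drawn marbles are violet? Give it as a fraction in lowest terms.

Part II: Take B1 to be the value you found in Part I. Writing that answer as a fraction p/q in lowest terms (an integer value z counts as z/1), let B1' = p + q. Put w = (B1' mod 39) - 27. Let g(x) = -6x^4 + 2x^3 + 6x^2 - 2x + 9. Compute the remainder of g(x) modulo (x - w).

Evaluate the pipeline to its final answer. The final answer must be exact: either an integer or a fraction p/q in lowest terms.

-1551

Part I: total draws C(15,5) = 3003; favorable C(7,3)*C(8,2) = 980; P = 140/429; answer 140/429
Part II: B1 = 140/429; threaded value p + q = 569; w = -4; remainder = value at the root: -6*(-4)^4 + 2*(-4)^3 + 6*(-4)^2 - 2*(-4)^1 + 9 = (-1536) + (-128) + (96) + (8) + (9) = -1551; answer -1551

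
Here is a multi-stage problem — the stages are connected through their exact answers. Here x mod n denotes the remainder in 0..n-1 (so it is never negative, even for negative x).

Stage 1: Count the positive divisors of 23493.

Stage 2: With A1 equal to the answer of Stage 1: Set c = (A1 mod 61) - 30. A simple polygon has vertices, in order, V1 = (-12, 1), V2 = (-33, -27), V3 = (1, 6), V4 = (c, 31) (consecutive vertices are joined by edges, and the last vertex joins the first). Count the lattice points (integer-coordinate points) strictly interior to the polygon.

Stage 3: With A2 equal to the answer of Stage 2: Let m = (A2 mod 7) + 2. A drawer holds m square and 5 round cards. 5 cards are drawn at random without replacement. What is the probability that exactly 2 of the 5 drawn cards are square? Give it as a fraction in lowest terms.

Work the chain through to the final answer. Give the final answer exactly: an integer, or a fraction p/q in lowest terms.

35/132

Stage 1: 23493 = 3 * 41 * 191; number of divisors = (1+1) * (1+1) * (1+1) = 8; answer 8
Stage 2: A1 = 8; c = -22; cross terms: (-12*-27 - -33*1)=357, (-33*6 - 1*-27)=-171, (1*31 - -22*6)=163, (-22*1 - -12*31)=350; twice the area = |699| = 699; area = 699/2; boundary points = 7 + 1 + 1 + 10 = 19; strictly interior points = area - boundary/2 + 1 = 341; answer 341
Stage 3: A2 = 341; m = 7; total draws C(12,5) = 792; favorable C(7,2)*C(5,3) = 210; P = 35/132; answer 35/132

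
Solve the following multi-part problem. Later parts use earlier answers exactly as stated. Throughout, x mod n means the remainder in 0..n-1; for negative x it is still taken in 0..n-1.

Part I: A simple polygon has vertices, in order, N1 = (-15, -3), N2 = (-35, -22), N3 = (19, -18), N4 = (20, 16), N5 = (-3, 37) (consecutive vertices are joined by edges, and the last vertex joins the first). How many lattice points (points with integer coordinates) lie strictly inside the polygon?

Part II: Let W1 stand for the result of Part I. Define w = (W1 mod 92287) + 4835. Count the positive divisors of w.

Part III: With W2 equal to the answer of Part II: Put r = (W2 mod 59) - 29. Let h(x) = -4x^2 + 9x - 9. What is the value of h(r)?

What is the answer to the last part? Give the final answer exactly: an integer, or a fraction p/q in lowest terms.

Part I: cross terms: (-15*-22 - -35*-3)=225, (-35*-18 - 19*-22)=1048, (19*16 - 20*-18)=664, (20*37 - -3*16)=788, (-3*-3 - -15*37)=564; twice the area = |3289| = 3289; area = 3289/2; boundary points = 1 + 2 + 1 + 1 + 4 = 9; strictly interior points = area - boundary/2 + 1 = 1641; answer 1641
Part II: W1 = 1641; w = 6476; 6476 = 2^2 * 1619; number of divisors = (2+1) * (1+1) = 6; answer 6
Part III: W2 = 6; r = -23; -4*(-23)^2 + 9*(-23)^1 - 9 = (-2116) + (-207) + (-9) = -2332; answer -2332

-2332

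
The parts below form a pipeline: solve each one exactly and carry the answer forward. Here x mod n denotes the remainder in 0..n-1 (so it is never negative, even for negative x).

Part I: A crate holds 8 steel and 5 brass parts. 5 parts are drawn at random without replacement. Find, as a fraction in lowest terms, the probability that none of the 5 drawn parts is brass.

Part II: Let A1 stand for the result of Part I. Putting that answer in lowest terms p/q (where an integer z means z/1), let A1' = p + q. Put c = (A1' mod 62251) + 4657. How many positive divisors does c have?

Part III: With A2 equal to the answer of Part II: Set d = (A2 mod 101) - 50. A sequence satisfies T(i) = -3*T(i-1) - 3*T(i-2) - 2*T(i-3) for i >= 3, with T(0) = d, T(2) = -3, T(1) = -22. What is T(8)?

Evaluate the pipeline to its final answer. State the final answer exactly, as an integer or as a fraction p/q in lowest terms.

Part I: total draws C(13,5) = 1287; favorable C(8,5) = 56; P = 56/1287; answer 56/1287
Part II: A1 = 56/1287; threaded value p + q = 1343; c = 6000; 6000 = 2^4 * 3 * 5^3; number of divisors = (4+1) * (1+1) * (3+1) = 40; answer 40
Part III: A2 = 40; d = -10; T(3) = -3*(-3) - 3*(-22) - 2*(-10) = 95; iterating: T(3)=95, T(4)=-232, T(5)=417, T(6)=-745, T(7)=1448, T(8)=-2943; answer -2943

-2943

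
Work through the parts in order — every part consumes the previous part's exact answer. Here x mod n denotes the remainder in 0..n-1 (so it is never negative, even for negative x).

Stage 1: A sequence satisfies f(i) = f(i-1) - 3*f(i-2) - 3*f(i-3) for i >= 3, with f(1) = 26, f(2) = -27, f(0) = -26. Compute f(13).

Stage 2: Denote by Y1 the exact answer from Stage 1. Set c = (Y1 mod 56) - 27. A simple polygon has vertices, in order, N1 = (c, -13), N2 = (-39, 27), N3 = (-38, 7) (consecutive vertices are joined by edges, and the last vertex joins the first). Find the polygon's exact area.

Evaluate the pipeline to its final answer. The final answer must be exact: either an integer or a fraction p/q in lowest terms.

Stage 1: f(3) = 1*(-27) - 3*(26) - 3*(-26) = -27; iterating: f(3)=-27, f(4)=-24, f(5)=138, f(6)=291, f(7)=-51, f(8)=-1338, f(9)=-2058, f(10)=2109, f(11)=12297, f(12)=12144, f(13)=-31074; answer -31074
Stage 2: Y1 = -31074; c = -21; cross terms: (-21*27 - -39*-13)=-1074, (-39*7 - -38*27)=753, (-38*-13 - -21*7)=641; twice the area = |320| = 320; area = 160; answer 160

160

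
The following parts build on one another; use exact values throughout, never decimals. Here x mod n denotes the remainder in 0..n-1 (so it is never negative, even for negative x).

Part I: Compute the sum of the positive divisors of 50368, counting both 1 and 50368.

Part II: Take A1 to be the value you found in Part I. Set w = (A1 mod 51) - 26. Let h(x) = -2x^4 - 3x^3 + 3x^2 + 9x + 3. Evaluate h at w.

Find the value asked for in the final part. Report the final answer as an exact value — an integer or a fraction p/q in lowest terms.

-35961

Part I: 50368 = 2^6 * 787; sigma = (1 + 2 + 4 + 8 + 16 + 32 + 64) * (1 + 787) = 127 * 788 = 100076; answer 100076
Part II: A1 = 100076; w = -12; -2*(-12)^4 - 3*(-12)^3 + 3*(-12)^2 + 9*(-12)^1 + 3 = (-41472) + (5184) + (432) + (-108) + (3) = -35961; answer -35961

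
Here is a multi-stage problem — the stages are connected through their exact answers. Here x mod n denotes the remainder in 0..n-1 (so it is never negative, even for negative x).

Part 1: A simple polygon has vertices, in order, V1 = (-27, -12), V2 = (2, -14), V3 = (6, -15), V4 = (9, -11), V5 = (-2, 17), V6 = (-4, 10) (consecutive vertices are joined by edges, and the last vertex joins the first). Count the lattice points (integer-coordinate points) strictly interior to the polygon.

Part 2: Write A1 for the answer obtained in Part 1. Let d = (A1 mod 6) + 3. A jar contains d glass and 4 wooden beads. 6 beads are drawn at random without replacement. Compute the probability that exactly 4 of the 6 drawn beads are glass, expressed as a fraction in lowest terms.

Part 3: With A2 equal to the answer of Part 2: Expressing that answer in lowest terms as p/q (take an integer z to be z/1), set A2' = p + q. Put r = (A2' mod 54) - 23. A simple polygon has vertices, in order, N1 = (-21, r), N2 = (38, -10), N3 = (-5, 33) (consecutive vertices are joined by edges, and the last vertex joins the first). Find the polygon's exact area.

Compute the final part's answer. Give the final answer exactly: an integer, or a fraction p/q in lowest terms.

1204

Part 1: cross terms: (-27*-14 - 2*-12)=402, (2*-15 - 6*-14)=54, (6*-11 - 9*-15)=69, (9*17 - -2*-11)=131, (-2*10 - -4*17)=48, (-4*-12 - -27*10)=318; twice the area = |1022| = 1022; area = 511; boundary points = 1 + 1 + 1 + 1 + 1 + 1 = 6; strictly interior points = area - boundary/2 + 1 = 509; answer 509
Part 2: A1 = 509; d = 8; total draws C(12,6) = 924; favorable C(8,4)*C(4,2) = 420; P = 5/11; answer 5/11
Part 3: A2 = 5/11; threaded value p + q = 16; r = -7; cross terms: (-21*-10 - 38*-7)=476, (38*33 - -5*-10)=1204, (-5*-7 - -21*33)=728; twice the area = |2408| = 2408; area = 1204; answer 1204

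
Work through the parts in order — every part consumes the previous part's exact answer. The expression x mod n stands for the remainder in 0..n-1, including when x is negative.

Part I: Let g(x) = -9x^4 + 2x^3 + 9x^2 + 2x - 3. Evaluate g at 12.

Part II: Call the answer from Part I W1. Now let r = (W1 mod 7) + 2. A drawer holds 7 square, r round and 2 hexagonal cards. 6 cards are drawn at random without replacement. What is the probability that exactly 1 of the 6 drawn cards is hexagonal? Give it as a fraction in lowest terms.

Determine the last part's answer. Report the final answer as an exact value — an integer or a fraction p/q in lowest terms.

7/13

Part I: -9*(12)^4 + 2*(12)^3 + 9*(12)^2 + 2*(12)^1 - 3 = (-186624) + (3456) + (1296) + (24) + (-3) = -181851; answer -181851
Part II: W1 = -181851; r = 4; total draws C(13,6) = 1716; favorable C(2,1)*C(11,5) = 924; P = 7/13; answer 7/13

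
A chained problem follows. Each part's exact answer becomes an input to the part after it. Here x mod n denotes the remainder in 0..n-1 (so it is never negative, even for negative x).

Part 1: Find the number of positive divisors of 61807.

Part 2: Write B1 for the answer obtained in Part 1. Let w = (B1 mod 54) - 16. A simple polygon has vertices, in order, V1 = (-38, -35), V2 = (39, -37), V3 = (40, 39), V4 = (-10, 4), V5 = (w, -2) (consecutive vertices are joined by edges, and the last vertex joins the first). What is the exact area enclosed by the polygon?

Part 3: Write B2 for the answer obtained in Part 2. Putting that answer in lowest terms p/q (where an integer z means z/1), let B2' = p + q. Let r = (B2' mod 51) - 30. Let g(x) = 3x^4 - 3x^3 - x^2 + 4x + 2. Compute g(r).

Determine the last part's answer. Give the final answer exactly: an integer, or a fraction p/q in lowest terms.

1908930

Part 1: 61807 = 19 * 3253; number of divisors = (1+1) * (1+1) = 4; answer 4
Part 2: B1 = 4; w = -12; cross terms: (-38*-37 - 39*-35)=2771, (39*39 - 40*-37)=3001, (40*4 - -10*39)=550, (-10*-2 - -12*4)=68, (-12*-35 - -38*-2)=344; twice the area = |6734| = 6734; area = 3367; answer 3367
Part 3: B2 = 3367; threaded value p + q = 3368; r = -28; 3*(-28)^4 - 3*(-28)^3 - 1*(-28)^2 + 4*(-28)^1 + 2 = (1843968) + (65856) + (-784) + (-112) + (2) = 1908930; answer 1908930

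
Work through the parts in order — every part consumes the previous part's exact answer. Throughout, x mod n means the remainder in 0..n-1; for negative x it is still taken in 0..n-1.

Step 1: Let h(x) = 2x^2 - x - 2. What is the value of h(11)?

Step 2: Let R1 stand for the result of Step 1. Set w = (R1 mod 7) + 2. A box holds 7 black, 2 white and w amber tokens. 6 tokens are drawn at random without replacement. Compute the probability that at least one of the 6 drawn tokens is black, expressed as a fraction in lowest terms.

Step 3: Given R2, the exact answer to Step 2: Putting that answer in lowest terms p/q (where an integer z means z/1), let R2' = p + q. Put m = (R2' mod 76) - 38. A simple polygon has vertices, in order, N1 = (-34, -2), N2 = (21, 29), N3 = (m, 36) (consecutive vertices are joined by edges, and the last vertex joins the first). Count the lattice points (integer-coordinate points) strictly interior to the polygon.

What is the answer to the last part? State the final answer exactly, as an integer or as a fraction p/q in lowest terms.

Step 1: 2*(11)^2 - 1*(11)^1 - 2 = (242) + (-11) + (-2) = 229; answer 229
Step 2: R1 = 229; w = 7; total draws C(16,6) = 8008; complement C(9,6) = 84; favorable 8008 - 84 = 7924; P = 283/286; answer 283/286
Step 3: R2 = 283/286; threaded value p + q = 569; m = -1; cross terms: (-34*29 - 21*-2)=-944, (21*36 - -1*29)=785, (-1*-2 - -34*36)=1226; twice the area = |1067| = 1067; area = 1067/2; boundary points = 1 + 1 + 1 = 3; strictly interior points = area - boundary/2 + 1 = 533; answer 533

533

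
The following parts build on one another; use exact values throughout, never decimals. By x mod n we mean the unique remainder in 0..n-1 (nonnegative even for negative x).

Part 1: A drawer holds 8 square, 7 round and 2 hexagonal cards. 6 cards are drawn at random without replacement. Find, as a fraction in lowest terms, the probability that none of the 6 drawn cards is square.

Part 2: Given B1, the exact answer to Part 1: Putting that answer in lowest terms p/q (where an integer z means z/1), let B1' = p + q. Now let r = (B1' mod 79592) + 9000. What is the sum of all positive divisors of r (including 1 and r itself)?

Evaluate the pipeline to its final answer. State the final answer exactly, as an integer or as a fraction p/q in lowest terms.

Part 1: total draws C(17,6) = 12376; favorable C(9,6) = 84; P = 3/442; answer 3/442
Part 2: B1 = 3/442; threaded value p + q = 445; r = 9445; 9445 = 5 * 1889; sigma = (1 + 5) * (1 + 1889) = 6 * 1890 = 11340; answer 11340

11340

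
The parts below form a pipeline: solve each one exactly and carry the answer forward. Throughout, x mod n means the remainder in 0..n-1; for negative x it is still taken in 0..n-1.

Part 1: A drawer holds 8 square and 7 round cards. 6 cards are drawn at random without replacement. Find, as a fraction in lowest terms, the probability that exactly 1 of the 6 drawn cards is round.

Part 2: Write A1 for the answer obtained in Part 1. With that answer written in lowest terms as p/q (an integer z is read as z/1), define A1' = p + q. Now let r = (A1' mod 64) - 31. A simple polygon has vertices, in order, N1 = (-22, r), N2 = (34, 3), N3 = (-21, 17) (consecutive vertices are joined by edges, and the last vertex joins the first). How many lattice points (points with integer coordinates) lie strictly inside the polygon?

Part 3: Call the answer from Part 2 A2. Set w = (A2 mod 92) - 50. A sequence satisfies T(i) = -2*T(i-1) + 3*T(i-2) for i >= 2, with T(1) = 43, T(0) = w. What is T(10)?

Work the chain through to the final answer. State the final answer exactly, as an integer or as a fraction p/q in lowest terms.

-664292

Part 1: total draws C(15,6) = 5005; favorable C(7,1)*C(8,5) = 392; P = 56/715; answer 56/715
Part 2: A1 = 56/715; threaded value p + q = 771; r = -28; cross terms: (-22*3 - 34*-28)=886, (34*17 - -21*3)=641, (-21*-28 - -22*17)=962; twice the area = |2489| = 2489; area = 2489/2; boundary points = 1 + 1 + 1 = 3; strictly interior points = area - boundary/2 + 1 = 1244; answer 1244
Part 3: A2 = 1244; w = -2; T(2) = -2*(43) + 3*(-2) = -92; iterating: T(2)=-92, T(3)=313, T(4)=-902, T(5)=2743, T(6)=-8192, T(7)=24613, T(8)=-73802, T(9)=221443, T(10)=-664292; answer -664292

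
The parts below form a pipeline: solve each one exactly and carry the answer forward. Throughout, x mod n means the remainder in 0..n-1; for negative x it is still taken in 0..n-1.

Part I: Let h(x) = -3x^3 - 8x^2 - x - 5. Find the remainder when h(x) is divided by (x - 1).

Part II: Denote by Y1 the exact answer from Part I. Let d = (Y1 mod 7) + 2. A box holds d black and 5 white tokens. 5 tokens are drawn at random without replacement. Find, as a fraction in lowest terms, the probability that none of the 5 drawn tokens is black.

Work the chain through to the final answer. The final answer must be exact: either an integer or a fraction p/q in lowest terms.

Part I: remainder = value at the root: -3*(1)^3 - 8*(1)^2 - 1*(1)^1 - 5 = (-3) + (-8) + (-1) + (-5) = -17; answer -17
Part II: Y1 = -17; d = 6; total draws C(11,5) = 462; favorable C(5,5) = 1; P = 1/462; answer 1/462

1/462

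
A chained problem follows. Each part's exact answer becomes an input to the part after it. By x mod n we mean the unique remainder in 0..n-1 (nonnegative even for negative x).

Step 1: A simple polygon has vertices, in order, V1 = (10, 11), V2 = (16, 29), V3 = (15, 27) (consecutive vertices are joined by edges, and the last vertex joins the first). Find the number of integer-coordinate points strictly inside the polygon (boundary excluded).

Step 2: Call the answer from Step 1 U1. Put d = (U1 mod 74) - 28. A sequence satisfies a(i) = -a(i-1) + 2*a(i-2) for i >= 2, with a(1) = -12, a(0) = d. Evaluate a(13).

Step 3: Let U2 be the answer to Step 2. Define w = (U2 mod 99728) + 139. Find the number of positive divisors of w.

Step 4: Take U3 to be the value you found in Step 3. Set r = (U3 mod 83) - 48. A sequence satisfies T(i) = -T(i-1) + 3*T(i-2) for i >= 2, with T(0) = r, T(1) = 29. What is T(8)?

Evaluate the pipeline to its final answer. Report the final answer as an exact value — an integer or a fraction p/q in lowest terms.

-19097

Step 1: cross terms: (10*29 - 16*11)=114, (16*27 - 15*29)=-3, (15*11 - 10*27)=-105; twice the area = |6| = 6; area = 3; boundary points = 6 + 1 + 1 = 8; strictly interior points = area - boundary/2 + 1 = 0; answer 0
Step 2: U1 = 0; d = -28; a(2) = -1*(-12) + 2*(-28) = -44; iterating: a(2)=-44, a(3)=20, a(4)=-108, a(5)=148, a(6)=-364, a(7)=660, a(8)=-1388, a(9)=2708, a(10)=-5484, a(11)=10900, a(12)=-21868, a(13)=43668; answer 43668
Step 3: U2 = 43668; w = 43807; 43807 = 71 * 617; number of divisors = (1+1) * (1+1) = 4; answer 4
Step 4: U3 = 4; r = -44; T(2) = -1*(29) + 3*(-44) = -161; iterating: T(2)=-161, T(3)=248, T(4)=-731, T(5)=1475, T(6)=-3668, T(7)=8093, T(8)=-19097; answer -19097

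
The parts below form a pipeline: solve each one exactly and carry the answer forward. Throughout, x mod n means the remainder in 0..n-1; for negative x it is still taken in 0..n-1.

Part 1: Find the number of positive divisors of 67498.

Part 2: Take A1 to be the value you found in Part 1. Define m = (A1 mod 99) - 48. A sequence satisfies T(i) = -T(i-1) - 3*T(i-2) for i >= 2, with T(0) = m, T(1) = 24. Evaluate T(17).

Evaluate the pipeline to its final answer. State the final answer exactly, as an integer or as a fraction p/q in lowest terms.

-478836

Part 1: 67498 = 2 * 33749; number of divisors = (1+1) * (1+1) = 4; answer 4
Part 2: A1 = 4; m = -44; T(2) = -1*(24) - 3*(-44) = 108; iterating: T(2)=108, T(3)=-180, T(4)=-144, T(5)=684, T(6)=-252, T(7)=-1800, T(8)=2556, T(9)=2844, T(10)=-10512, T(11)=1980, T(12)=29556, T(13)=-35496, T(14)=-53172, T(15)=159660, T(16)=-144, T(17)=-478836; answer -478836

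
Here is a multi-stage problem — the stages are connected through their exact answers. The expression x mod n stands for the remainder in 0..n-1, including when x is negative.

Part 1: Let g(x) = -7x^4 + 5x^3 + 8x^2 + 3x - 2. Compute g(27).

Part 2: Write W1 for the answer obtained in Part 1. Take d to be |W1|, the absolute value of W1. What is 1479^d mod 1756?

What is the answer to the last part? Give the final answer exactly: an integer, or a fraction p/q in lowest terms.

Part 1: -7*(27)^4 + 5*(27)^3 + 8*(27)^2 + 3*(27)^1 - 2 = (-3720087) + (98415) + (5832) + (81) + (-2) = -3615761; answer -3615761
Part 2: W1 = -3615761; d = 3615761; squarings mod 1756: 1479^1=1479, 1479^2=1221, 1479^4=1753, 1479^8=9, 1479^16=81, 1479^32=1293, 1479^64=137, 1479^128=1209, 1479^256=689, 1479^512=601, 1479^1024=1221, 1479^2048=1753, 1479^4096=9, 1479^8192=81, 1479^16384=1293, 1479^32768=137, 1479^65536=1209, 1479^131072=689, 1479^262144=601, 1479^524288=1221, 1479^1048576=1753, 1479^2097152=9; 1479^3615761 = 1479^1 * 1479^16 * 1479^1024 * 1479^2048 * 1479^8192 * 1479^65536 * 1479^131072 * 1479^262144 * 1479^1048576 * 1479^2097152 = 471 (mod 1756); answer 471

471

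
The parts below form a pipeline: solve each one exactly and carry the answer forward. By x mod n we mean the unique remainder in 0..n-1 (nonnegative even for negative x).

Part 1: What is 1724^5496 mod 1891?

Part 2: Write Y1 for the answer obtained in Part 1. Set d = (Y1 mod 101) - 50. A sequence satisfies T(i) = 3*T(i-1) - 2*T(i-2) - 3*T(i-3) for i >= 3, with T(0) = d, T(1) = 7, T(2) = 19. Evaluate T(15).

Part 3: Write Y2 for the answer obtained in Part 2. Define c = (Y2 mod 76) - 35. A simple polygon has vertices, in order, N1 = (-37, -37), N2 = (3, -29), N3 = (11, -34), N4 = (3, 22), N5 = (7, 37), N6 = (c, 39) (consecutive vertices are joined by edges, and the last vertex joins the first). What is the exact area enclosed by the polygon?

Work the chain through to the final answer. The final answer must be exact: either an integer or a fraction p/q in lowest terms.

2745

Part 1: squarings mod 1891: 1724^1=1724, 1724^2=1415, 1724^4=1547, 1724^8=1094, 1724^16=1724, 1724^32=1415, 1724^64=1547, 1724^128=1094, 1724^256=1724, 1724^512=1415, 1724^1024=1547, 1724^2048=1094, 1724^4096=1724; 1724^5496 = 1724^8 * 1724^16 * 1724^32 * 1724^64 * 1724^256 * 1724^1024 * 1724^4096 = 1118 (mod 1891); answer 1118
Part 2: Y1 = 1118; d = -43; T(3) = 3*(19) - 2*(7) - 3*(-43) = 172; iterating: T(3)=172, T(4)=457, T(5)=970, T(6)=1480, T(7)=1129, T(8)=-2483, T(9)=-14147, T(10)=-40862, T(11)=-86843, T(12)=-136364, T(13)=-112820, T(14)=194797, T(15)=1219123; answer 1219123
Part 3: Y2 = 1219123; c = -28; cross terms: (-37*-29 - 3*-37)=1184, (3*-34 - 11*-29)=217, (11*22 - 3*-34)=344, (3*37 - 7*22)=-43, (7*39 - -28*37)=1309, (-28*-37 - -37*39)=2479; twice the area = |5490| = 5490; area = 2745; answer 2745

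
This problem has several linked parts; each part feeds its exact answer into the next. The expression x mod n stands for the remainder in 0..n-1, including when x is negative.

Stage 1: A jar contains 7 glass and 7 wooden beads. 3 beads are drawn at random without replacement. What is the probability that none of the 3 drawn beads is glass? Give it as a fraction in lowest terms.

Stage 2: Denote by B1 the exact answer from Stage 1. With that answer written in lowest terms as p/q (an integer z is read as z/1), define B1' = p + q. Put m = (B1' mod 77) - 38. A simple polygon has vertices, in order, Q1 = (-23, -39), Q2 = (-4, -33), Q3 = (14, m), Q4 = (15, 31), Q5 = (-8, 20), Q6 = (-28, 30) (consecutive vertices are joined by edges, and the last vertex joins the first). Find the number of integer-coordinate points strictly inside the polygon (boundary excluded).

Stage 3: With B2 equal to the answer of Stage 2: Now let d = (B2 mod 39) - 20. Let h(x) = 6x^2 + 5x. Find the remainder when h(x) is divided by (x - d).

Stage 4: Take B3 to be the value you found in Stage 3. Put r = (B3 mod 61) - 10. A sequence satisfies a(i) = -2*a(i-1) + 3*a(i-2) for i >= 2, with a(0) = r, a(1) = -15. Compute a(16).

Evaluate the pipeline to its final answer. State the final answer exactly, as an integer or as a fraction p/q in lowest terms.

86093433

Stage 1: total draws C(14,3) = 364; favorable C(7,3) = 35; P = 5/52; answer 5/52
Stage 2: B1 = 5/52; threaded value p + q = 57; m = 19; cross terms: (-23*-33 - -4*-39)=603, (-4*19 - 14*-33)=386, (14*31 - 15*19)=149, (15*20 - -8*31)=548, (-8*30 - -28*20)=320, (-28*-39 - -23*30)=1782; twice the area = |3788| = 3788; area = 1894; boundary points = 1 + 2 + 1 + 1 + 10 + 1 = 16; strictly interior points = area - boundary/2 + 1 = 1887; answer 1887
Stage 3: B2 = 1887; d = -5; remainder = value at the root: 6*(-5)^2 + 5*(-5)^1 = (150) + (-25) = 125; answer 125
Stage 4: B3 = 125; r = -7; a(2) = -2*(-15) + 3*(-7) = 9; iterating: a(2)=9, a(3)=-63, a(4)=153, a(5)=-495, a(6)=1449, a(7)=-4383, a(8)=13113, a(9)=-39375, a(10)=118089, a(11)=-354303, a(12)=1062873, a(13)=-3188655, a(14)=9565929, a(15)=-28697823, a(16)=86093433; answer 86093433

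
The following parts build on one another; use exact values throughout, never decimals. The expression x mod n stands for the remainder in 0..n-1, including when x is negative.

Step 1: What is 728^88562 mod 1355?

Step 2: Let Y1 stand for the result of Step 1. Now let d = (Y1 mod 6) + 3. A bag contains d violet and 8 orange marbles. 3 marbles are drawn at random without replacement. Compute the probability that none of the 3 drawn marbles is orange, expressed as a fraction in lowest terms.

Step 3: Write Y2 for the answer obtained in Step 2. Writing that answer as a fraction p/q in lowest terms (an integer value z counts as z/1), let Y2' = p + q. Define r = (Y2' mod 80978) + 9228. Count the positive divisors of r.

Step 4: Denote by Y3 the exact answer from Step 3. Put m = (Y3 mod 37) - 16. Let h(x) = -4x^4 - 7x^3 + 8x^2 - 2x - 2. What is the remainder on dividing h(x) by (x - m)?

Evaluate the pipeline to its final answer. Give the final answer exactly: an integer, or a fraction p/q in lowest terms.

Step 1: squarings mod 1355: 728^1=728, 728^2=179, 728^4=876, 728^8=446, 728^16=1086, 728^32=546, 728^64=16, 728^128=256, 728^256=496, 728^512=761, 728^1024=536, 728^2048=36, 728^4096=1296, 728^8192=771, 728^16384=951, 728^32768=616, 728^65536=56; 728^88562 = 728^2 * 728^16 * 728^32 * 728^64 * 728^128 * 728^256 * 728^2048 * 728^4096 * 728^16384 * 728^65536 = 179 (mod 1355); answer 179
Step 2: Y1 = 179; d = 8; total draws C(16,3) = 560; favorable C(8,3) = 56; P = 1/10; answer 1/10
Step 3: Y2 = 1/10; threaded value p + q = 11; r = 9239; 9239 is prime, so its only divisors are 1 and 9239; count = 2; answer 2
Step 4: Y3 = 2; m = -14; remainder = value at the root: -4*(-14)^4 - 7*(-14)^3 + 8*(-14)^2 - 2*(-14)^1 - 2 = (-153664) + (19208) + (1568) + (28) + (-2) = -132862; answer -132862

-132862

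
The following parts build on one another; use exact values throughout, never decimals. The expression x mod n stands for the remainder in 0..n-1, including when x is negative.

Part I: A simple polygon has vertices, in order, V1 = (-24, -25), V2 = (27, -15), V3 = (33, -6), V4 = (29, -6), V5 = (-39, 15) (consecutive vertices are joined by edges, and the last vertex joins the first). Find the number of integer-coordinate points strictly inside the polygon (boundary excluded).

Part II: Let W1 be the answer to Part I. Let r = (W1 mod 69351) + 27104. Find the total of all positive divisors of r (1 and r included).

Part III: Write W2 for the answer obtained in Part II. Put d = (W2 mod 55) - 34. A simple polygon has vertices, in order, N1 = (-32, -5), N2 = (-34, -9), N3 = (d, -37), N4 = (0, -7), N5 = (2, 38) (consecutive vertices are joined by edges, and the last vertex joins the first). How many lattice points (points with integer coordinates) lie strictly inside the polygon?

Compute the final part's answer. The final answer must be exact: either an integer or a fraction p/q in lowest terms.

1280

Part I: cross terms: (-24*-15 - 27*-25)=1035, (27*-6 - 33*-15)=333, (33*-6 - 29*-6)=-24, (29*15 - -39*-6)=201, (-39*-25 - -24*15)=1335; twice the area = |2880| = 2880; area = 1440; boundary points = 1 + 3 + 4 + 1 + 5 = 14; strictly interior points = area - boundary/2 + 1 = 1434; answer 1434
Part II: W1 = 1434; r = 28538; 28538 = 2 * 19 * 751; sigma = (1 + 2) * (1 + 19) * (1 + 751) = 3 * 20 * 752 = 45120; answer 45120
Part III: W2 = 45120; d = -14; cross terms: (-32*-9 - -34*-5)=118, (-34*-37 - -14*-9)=1132, (-14*-7 - 0*-37)=98, (0*38 - 2*-7)=14, (2*-5 - -32*38)=1206; twice the area = |2568| = 2568; area = 1284; boundary points = 2 + 4 + 2 + 1 + 1 = 10; strictly interior points = area - boundary/2 + 1 = 1280; answer 1280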